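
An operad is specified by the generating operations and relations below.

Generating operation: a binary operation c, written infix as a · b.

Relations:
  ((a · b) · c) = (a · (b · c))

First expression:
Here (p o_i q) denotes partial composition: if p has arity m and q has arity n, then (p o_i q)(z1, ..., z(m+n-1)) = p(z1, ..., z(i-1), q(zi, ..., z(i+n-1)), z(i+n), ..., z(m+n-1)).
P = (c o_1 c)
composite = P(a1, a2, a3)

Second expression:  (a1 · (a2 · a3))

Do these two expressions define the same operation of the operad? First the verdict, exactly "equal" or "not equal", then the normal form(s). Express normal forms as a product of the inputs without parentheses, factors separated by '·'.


equal — both sides give a1 · a2 · a3


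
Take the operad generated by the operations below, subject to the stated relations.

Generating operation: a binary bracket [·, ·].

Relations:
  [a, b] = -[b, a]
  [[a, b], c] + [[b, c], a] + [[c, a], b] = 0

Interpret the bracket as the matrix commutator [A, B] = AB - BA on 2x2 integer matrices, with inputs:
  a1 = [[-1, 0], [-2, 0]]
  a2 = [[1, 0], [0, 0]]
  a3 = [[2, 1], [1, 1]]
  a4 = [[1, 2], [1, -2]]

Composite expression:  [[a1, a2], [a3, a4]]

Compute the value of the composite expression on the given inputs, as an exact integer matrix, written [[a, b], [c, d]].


[a1, a2] = [[0, 0], [-2, 0]]
[a3, a4] = [[-1, -1], [2, 1]]
[[a1, a2], [a3, a4]] = [[-2, 0], [4, 2]]

[[-2, 0], [4, 2]]


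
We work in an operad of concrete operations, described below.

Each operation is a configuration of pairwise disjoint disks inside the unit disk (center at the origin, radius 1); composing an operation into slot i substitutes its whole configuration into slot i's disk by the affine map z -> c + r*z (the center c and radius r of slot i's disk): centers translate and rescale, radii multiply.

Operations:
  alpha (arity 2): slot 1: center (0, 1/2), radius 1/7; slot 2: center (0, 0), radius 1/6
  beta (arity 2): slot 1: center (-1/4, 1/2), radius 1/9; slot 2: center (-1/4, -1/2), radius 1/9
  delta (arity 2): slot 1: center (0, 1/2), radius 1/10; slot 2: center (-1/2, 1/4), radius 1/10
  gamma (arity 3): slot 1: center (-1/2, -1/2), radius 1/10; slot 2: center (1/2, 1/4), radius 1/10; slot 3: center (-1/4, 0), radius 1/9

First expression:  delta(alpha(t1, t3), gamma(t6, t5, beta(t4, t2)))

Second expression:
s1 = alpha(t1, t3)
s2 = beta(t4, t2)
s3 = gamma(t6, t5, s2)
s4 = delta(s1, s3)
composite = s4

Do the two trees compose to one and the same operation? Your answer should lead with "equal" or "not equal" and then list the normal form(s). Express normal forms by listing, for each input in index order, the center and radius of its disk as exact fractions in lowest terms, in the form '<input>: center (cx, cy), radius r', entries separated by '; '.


equal; both compose to t1: center (0, 11/20), radius 1/70; t2: center (-19/36, 11/45), radius 1/810; t3: center (0, 1/2), radius 1/60; t4: center (-19/36, 23/90), radius 1/810; t5: center (-9/20, 11/40), radius 1/100; t6: center (-11/20, 1/5), radius 1/100

In normal form, the first expression is t1: center (0, 11/20), radius 1/70; t2: center (-19/36, 11/45), radius 1/810; t3: center (0, 1/2), radius 1/60; t4: center (-19/36, 23/90), radius 1/810; t5: center (-9/20, 11/40), radius 1/100; t6: center (-11/20, 1/5), radius 1/100
In normal form, the second expression is t1: center (0, 11/20), radius 1/70; t2: center (-19/36, 11/45), radius 1/810; t3: center (0, 1/2), radius 1/60; t4: center (-19/36, 23/90), radius 1/810; t5: center (-9/20, 11/40), radius 1/100; t6: center (-11/20, 1/5), radius 1/100
Same normal form: equal.


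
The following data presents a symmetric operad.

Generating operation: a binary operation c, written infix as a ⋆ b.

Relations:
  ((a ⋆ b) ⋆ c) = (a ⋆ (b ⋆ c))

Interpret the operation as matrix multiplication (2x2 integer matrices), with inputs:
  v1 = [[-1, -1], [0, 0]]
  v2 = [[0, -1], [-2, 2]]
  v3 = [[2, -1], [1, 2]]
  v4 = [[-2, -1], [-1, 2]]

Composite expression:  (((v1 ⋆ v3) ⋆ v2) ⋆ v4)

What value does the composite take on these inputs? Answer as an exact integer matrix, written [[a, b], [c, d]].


[[-5, 0], [0, 0]]

(v1 ⋆ v3) = [[-3, -1], [0, 0]]
((v1 ⋆ v3) ⋆ v2) = [[2, 1], [0, 0]]
(((v1 ⋆ v3) ⋆ v2) ⋆ v4) = [[-5, 0], [0, 0]]


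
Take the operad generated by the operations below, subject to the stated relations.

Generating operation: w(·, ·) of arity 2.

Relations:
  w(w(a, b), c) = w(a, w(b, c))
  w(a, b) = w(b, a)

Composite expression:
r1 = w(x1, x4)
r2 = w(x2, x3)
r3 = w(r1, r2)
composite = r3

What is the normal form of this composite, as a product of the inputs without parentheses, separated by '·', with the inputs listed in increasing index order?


x1 · x2 · x3 · x4


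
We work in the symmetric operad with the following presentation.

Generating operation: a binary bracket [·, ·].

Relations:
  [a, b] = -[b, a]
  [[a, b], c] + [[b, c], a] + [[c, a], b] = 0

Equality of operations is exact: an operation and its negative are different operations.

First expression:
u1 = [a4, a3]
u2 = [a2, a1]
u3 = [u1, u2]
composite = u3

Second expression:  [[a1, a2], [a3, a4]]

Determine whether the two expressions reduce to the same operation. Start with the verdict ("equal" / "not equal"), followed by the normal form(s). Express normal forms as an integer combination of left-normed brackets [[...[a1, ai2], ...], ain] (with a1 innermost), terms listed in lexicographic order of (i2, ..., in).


not equal — first -[[[a1, a2], a3], a4] + [[[a1, a2], a4], a3], second [[[a1, a2], a3], a4] - [[[a1, a2], a4], a3]

In normal form, the first expression is -[[[a1, a2], a3], a4] + [[[a1, a2], a4], a3]
In normal form, the second expression is [[[a1, a2], a3], a4] - [[[a1, a2], a4], a3]
Distinct normal forms: not equal.


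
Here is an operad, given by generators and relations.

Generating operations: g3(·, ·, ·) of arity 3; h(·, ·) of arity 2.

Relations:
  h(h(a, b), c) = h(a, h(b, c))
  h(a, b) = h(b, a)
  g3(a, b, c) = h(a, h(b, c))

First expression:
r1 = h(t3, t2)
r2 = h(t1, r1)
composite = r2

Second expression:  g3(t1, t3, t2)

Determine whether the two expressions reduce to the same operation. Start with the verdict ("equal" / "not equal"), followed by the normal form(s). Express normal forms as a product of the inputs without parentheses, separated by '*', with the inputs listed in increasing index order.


In normal form, the first expression is t1 * t2 * t3
In normal form, the second expression is t1 * t2 * t3
Both agree, so they are equal.

equal; the common form is t1 * t2 * t3


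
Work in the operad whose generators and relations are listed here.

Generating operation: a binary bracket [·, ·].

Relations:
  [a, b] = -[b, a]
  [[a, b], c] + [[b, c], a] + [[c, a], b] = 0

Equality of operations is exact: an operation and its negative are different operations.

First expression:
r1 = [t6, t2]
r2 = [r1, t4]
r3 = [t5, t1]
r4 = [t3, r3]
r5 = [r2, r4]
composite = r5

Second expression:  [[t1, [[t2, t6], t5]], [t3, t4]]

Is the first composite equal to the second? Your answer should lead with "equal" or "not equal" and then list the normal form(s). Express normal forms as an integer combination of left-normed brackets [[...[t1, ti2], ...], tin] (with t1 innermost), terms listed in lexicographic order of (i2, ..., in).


not equal; first: [[[[[t1, t5], t3], t2], t6], t4] - [[[[[t1, t5], t3], t4], t2], t6] + [[[[[t1, t5], t3], t4], t6], t2] - [[[[[t1, t5], t3], t6], t2], t4]; second: [[[[[t1, t2], t6], t5], t3], t4] - [[[[[t1, t2], t6], t5], t4], t3] - [[[[[t1, t5], t2], t6], t3], t4] + [[[[[t1, t5], t2], t6], t4], t3] + [[[[[t1, t5], t6], t2], t3], t4] - [[[[[t1, t5], t6], t2], t4], t3] - [[[[[t1, t6], t2], t5], t3], t4] + [[[[[t1, t6], t2], t5], t4], t3]

Reducing the first expression gives [[[[[t1, t5], t3], t2], t6], t4] - [[[[[t1, t5], t3], t4], t2], t6] + [[[[[t1, t5], t3], t4], t6], t2] - [[[[[t1, t5], t3], t6], t2], t4]
Reducing the second expression gives [[[[[t1, t2], t6], t5], t3], t4] - [[[[[t1, t2], t6], t5], t4], t3] - [[[[[t1, t5], t2], t6], t3], t4] + [[[[[t1, t5], t2], t6], t4], t3] + [[[[[t1, t5], t6], t2], t3], t4] - [[[[[t1, t5], t6], t2], t4], t3] - [[[[[t1, t6], t2], t5], t3], t4] + [[[[[t1, t6], t2], t5], t4], t3]
They disagree, so not equal.


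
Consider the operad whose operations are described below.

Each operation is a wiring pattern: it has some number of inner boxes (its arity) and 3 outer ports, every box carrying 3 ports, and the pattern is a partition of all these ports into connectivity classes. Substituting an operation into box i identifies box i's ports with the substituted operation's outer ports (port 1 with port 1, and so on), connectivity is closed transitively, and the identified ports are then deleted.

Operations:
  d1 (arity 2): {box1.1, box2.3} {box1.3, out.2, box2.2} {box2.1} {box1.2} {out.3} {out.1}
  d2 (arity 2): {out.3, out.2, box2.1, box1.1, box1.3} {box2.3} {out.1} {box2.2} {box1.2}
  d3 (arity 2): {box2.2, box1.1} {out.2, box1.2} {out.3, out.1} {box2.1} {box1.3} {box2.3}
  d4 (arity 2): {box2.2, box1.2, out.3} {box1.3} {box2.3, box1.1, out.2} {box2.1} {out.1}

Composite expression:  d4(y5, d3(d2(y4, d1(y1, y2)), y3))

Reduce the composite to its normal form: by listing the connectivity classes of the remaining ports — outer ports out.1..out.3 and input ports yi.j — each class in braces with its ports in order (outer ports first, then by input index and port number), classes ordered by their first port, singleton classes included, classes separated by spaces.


Treat the ports identified at d4 as solder joints: merge, then drop.
through d1, on inputs (y1, y2): {out.1} {out.2, y1.3, y2.2} {out.3} {y1.1, y2.3} {y1.2} {y2.1} (out.j = stage outer ports)
through d2, on inputs (y4, y1, y2): {out.1} {out.2, out.3, y4.1, y4.3} {y1.1, y2.3} {y1.2} {y1.3, y2.2} {y2.1} {y4.2} (out.j = stage outer ports)
through d3, on inputs (y4, y1, y2, y3): {out.1, out.3} {out.2, y4.1, y4.3} {y1.1, y2.3} {y1.2} {y1.3, y2.2} {y2.1} {y3.1} {y3.2} {y3.3} {y4.2} (out.j = stage outer ports)
through d4, on inputs (y5, y4, y1, y2, y3): {out.1} {out.2, y5.1} {out.3, y4.1, y4.3, y5.2} {y1.1, y2.3} {y1.2} {y1.3, y2.2} {y2.1} {y3.1} {y3.2} {y3.3} {y4.2} {y5.3} (out.j = stage outer ports)

{out.1} {out.2, y5.1} {out.3, y4.1, y4.3, y5.2} {y1.1, y2.3} {y1.2} {y1.3, y2.2} {y2.1} {y3.1} {y3.2} {y3.3} {y4.2} {y5.3}


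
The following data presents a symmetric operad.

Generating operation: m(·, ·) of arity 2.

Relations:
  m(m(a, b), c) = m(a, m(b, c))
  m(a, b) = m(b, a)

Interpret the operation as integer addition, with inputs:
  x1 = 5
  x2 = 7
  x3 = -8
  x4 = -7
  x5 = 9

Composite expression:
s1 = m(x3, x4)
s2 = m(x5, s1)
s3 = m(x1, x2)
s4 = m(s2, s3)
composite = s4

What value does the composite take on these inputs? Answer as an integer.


6


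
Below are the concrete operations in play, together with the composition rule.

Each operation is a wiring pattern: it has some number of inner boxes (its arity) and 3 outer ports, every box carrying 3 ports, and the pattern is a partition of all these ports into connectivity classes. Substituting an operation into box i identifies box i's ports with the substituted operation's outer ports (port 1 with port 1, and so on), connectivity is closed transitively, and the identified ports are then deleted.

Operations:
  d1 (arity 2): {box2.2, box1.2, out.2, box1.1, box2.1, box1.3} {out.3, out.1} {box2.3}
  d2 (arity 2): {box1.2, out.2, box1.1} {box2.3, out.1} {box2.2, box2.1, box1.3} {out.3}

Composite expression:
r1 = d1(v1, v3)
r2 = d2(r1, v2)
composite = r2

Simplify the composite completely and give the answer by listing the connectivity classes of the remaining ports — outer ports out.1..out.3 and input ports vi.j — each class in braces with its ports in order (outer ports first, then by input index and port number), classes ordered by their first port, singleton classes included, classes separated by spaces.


Treat the ports identified at d2 as solder joints: merge, then drop.
composing d1 on (v1, v3), with out.j its own outer ports: {out.1, out.3} {out.2, v1.1, v1.2, v1.3, v3.1, v3.2} {v3.3}
composing d2 on (v1, v3, v2), with out.j its own outer ports: {out.1, v2.3} {out.2, v1.1, v1.2, v1.3, v2.1, v2.2, v3.1, v3.2} {out.3} {v3.3}

{out.1, v2.3} {out.2, v1.1, v1.2, v1.3, v2.1, v2.2, v3.1, v3.2} {out.3} {v3.3}


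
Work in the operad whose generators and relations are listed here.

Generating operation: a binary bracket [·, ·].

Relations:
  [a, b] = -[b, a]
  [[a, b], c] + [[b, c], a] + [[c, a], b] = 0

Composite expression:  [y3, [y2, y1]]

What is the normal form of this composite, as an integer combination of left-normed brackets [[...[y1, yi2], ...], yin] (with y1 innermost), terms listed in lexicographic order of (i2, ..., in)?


Antisymmetry and Jacobi reduce to y1-anchored left-normed brackets.
Composite bracket: [y3, [y2, y1]]
Full expansion: 4 signed words from ab - ba (2^2 = 4).
Only words starting with y1 matter:
  y1y2y3 (sign +1) contributes +[[y1, y2], y3]

[[y1, y2], y3]


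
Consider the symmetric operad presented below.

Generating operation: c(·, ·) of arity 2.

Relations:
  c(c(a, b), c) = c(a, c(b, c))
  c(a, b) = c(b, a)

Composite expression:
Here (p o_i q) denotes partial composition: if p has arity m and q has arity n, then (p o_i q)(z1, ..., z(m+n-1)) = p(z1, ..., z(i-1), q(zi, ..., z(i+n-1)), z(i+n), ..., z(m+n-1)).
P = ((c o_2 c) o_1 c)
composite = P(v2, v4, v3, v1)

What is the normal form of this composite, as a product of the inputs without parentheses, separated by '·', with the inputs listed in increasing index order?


v1 · v2 · v3 · v4


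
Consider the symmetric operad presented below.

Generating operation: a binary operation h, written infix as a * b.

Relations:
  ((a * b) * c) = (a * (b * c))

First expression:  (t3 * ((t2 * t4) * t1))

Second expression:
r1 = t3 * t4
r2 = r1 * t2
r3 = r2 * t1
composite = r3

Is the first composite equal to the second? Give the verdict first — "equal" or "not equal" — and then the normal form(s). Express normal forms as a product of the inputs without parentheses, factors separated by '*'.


not equal: they reduce to t3 * t2 * t4 * t1 and t3 * t4 * t2 * t1

The first composite normalizes to t3 * t2 * t4 * t1
The second composite normalizes to t3 * t4 * t2 * t1
Distinct normal forms: not equal.


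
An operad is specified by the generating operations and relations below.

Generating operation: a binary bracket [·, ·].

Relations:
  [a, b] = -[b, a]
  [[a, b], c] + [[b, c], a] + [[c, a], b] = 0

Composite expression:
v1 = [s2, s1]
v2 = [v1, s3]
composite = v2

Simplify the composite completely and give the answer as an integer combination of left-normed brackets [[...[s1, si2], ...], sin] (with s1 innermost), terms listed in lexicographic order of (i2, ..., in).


-[[s1, s2], s3]

Skip Jacobi rewriting: expand, keep s1-initial words, read off terms.
Composite bracket: [[s2, s1], s3]
Under [a, b] = ab - ba we get 4 signed associative words (2^2 = 4).
Only words starting with s1 matter:
  s1s2s3 appears with sign -1, giving the term -[[s1, s2], s3]


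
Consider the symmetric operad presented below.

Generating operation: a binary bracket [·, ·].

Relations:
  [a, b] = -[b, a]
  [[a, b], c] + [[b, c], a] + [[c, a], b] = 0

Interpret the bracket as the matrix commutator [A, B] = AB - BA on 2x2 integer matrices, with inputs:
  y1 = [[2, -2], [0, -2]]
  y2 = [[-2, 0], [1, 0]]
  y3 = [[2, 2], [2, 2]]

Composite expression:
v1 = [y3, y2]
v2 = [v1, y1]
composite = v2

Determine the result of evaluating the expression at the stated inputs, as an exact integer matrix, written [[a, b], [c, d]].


[[-8, -24], [-16, 8]]

[y3, y2] = [[2, 4], [-4, -2]]
[[y3, y2], y1] = [[-8, -24], [-16, 8]]


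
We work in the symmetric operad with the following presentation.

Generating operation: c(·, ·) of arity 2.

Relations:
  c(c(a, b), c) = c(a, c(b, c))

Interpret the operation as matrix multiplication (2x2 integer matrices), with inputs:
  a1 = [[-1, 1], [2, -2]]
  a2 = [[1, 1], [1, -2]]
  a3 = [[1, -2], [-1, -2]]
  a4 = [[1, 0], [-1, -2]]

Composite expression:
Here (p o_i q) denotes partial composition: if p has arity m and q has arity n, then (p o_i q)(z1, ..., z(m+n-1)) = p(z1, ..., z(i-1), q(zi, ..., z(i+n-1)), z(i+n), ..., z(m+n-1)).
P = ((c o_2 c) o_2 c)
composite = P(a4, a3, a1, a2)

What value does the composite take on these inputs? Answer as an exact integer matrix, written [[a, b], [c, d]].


c(a3, a1) = [[-5, 5], [-3, 3]]
c(c(a3, a1), a2) = [[0, -15], [0, -9]]
c(a4, c(c(a3, a1), a2)) = [[0, -15], [0, 33]]

[[0, -15], [0, 33]]


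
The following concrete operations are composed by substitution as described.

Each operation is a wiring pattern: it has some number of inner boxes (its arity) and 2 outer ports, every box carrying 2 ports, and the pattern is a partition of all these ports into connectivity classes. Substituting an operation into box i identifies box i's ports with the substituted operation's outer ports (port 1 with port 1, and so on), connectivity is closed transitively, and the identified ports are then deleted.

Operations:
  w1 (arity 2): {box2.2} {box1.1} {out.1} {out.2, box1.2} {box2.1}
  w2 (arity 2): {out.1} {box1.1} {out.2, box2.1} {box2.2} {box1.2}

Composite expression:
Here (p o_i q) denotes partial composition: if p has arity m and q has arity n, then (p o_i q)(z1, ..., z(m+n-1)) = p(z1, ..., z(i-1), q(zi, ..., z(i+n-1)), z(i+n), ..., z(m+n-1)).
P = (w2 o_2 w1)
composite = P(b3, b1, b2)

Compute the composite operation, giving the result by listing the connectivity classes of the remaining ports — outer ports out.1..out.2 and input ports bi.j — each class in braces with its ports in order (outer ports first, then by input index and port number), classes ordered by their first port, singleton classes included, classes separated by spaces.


{out.1} {out.2} {b1.1} {b1.2} {b2.1} {b2.2} {b3.1} {b3.2}

Connectivity passes through glued w2-boundaries; trace each wire chain.
the subtree at w1 composes to {out.1} {out.2, b1.2} {b1.1} {b2.1} {b2.2} on (b1, b2); out.j = own outer ports
the subtree at w2 composes to {out.1} {out.2} {b1.1} {b1.2} {b2.1} {b2.2} {b3.1} {b3.2} on (b3, b1, b2); out.j = own outer ports


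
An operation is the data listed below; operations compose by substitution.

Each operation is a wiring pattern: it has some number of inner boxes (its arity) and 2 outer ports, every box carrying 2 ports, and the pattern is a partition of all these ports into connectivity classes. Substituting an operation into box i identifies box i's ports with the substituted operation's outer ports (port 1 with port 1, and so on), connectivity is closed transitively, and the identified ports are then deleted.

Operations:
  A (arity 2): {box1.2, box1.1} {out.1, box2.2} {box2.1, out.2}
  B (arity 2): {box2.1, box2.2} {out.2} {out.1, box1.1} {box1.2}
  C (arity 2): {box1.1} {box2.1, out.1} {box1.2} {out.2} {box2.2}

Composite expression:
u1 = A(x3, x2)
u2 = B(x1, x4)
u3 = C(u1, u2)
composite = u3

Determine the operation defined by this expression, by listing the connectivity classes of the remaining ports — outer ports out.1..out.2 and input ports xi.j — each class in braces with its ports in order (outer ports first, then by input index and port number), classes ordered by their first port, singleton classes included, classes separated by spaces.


{out.1, x1.1} {out.2} {x1.2} {x2.1} {x2.2} {x3.1, x3.2} {x4.1, x4.2}

Reachability decides: close wires over C-identified ports.
after A, the pattern on (x3, x2) reads {out.1, x2.2} {out.2, x2.1} {x3.1, x3.2} (out.j = its outer ports)
after B, the pattern on (x1, x4) reads {out.1, x1.1} {out.2} {x1.2} {x4.1, x4.2} (out.j = its outer ports)
after C, the pattern on (x3, x2, x1, x4) reads {out.1, x1.1} {out.2} {x1.2} {x2.1} {x2.2} {x3.1, x3.2} {x4.1, x4.2} (out.j = its outer ports)


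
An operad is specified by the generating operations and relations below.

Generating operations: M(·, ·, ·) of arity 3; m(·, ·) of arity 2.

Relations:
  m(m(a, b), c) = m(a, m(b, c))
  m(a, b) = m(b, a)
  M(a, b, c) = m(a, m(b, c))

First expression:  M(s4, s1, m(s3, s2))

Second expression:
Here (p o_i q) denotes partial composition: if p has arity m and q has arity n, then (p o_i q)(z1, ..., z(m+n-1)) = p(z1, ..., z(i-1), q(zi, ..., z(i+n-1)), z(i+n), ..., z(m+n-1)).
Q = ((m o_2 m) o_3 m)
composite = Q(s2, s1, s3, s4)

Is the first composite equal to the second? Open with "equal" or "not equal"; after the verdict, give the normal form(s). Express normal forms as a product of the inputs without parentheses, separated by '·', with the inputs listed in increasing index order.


equal; the common form is s1 · s2 · s3 · s4

The first expression, normalized: s1 · s2 · s3 · s4
The second expression, normalized: s1 · s2 · s3 · s4
Same normal form: equal.


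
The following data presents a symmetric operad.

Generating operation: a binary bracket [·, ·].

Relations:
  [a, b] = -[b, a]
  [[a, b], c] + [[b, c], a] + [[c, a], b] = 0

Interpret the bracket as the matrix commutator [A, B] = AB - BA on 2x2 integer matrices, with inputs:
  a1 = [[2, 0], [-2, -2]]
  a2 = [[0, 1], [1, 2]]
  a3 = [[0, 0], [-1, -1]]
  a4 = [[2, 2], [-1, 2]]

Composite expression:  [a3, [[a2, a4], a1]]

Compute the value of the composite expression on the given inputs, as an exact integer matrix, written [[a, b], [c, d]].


[[16, 16], [4, -16]]

[a2, a4] = [[-3, -4], [-2, 3]]
[[a2, a4], a1] = [[8, 16], [-20, -8]]
[a3, [[a2, a4], a1]] = [[16, 16], [4, -16]]


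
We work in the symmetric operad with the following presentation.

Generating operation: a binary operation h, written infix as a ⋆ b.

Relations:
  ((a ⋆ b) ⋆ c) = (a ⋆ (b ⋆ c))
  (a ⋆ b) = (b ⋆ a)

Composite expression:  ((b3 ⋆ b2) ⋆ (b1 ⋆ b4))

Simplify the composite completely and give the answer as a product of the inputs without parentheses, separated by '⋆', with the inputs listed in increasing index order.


Any arrangement under h is one operation, so sort the b-inputs.
(b3 ⋆ b2) linearizes to b3 ⋆ b2
(b1 ⋆ b4) linearizes to b1 ⋆ b4
((b3 ⋆ b2) ⋆ (b1 ⋆ b4)) linearizes to b3 ⋆ b2 ⋆ b1 ⋆ b4
putting the inputs in ascending order: b1 ⋆ b2 ⋆ b3 ⋆ b4

b1 ⋆ b2 ⋆ b3 ⋆ b4


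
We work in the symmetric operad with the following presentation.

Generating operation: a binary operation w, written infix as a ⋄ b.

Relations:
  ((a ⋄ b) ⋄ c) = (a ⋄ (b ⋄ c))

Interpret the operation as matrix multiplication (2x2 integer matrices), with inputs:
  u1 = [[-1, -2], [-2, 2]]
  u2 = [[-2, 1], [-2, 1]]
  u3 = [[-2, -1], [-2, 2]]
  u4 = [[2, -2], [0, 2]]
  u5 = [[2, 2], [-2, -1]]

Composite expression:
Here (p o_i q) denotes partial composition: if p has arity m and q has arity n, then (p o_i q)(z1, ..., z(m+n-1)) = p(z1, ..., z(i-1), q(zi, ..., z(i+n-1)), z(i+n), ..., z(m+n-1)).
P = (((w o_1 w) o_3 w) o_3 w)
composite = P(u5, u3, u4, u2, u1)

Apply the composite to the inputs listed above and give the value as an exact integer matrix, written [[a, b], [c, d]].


[[0, 24], [0, 0]]

(u5 ⋄ u3) = [[-8, 2], [6, 0]]
(u4 ⋄ u2) = [[0, 0], [-4, 2]]
((u4 ⋄ u2) ⋄ u1) = [[0, 0], [0, 12]]
((u5 ⋄ u3) ⋄ ((u4 ⋄ u2) ⋄ u1)) = [[0, 24], [0, 0]]


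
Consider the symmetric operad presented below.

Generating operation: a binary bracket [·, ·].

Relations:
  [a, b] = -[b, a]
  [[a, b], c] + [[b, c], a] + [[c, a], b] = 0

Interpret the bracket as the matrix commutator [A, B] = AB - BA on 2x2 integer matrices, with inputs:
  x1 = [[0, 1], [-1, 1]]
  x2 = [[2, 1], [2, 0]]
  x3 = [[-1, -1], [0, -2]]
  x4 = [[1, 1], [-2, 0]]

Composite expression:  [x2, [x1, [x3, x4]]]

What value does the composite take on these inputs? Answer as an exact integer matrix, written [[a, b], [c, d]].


[[10, -20], [20, -10]]

[x3, x4] = [[2, 2], [2, -2]]
[x1, [x3, x4]] = [[4, -6], [-2, -4]]
[x2, [x1, [x3, x4]]] = [[10, -20], [20, -10]]


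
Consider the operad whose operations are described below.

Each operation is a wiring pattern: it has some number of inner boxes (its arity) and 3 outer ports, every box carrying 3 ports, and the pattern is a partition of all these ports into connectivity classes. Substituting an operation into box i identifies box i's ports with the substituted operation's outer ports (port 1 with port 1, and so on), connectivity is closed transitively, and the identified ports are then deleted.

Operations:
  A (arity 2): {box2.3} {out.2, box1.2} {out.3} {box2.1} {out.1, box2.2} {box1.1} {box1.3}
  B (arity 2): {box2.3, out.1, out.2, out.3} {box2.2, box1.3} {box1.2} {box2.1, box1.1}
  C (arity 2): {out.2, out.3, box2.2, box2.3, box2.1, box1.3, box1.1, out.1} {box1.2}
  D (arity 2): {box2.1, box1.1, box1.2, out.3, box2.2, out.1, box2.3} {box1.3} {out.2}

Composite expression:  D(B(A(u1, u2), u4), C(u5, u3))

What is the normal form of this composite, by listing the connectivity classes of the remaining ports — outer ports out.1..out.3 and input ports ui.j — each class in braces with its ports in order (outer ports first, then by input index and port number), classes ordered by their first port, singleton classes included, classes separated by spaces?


Substituting into D glues patterns; closure does the rest.
through A, on inputs (u1, u2): {out.1, u2.2} {out.2, u1.2} {out.3} {u1.1} {u1.3} {u2.1} {u2.3} (out.j = stage outer ports)
through B, on inputs (u1, u2, u4): {out.1, out.2, out.3, u4.3} {u1.1} {u1.2} {u1.3} {u2.1} {u2.2, u4.1} {u2.3} {u4.2} (out.j = stage outer ports)
through C, on inputs (u5, u3): {out.1, out.2, out.3, u3.1, u3.2, u3.3, u5.1, u5.3} {u5.2} (out.j = stage outer ports)
through D, on inputs (u1, u2, u4, u5, u3): {out.1, out.3, u3.1, u3.2, u3.3, u4.3, u5.1, u5.3} {out.2} {u1.1} {u1.2} {u1.3} {u2.1} {u2.2, u4.1} {u2.3} {u4.2} {u5.2} (out.j = stage outer ports)

{out.1, out.3, u3.1, u3.2, u3.3, u4.3, u5.1, u5.3} {out.2} {u1.1} {u1.2} {u1.3} {u2.1} {u2.2, u4.1} {u2.3} {u4.2} {u5.2}


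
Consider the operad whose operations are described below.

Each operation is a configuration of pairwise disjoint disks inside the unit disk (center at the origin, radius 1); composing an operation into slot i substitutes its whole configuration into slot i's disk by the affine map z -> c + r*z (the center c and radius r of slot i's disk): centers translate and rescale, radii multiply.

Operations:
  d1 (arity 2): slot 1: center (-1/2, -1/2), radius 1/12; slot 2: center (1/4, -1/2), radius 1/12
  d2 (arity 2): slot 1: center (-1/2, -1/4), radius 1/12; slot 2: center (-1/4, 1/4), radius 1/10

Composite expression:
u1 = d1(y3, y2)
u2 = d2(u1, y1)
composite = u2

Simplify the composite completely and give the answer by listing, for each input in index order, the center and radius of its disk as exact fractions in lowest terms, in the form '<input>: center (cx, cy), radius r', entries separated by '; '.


y1: center (-1/4, 1/4), radius 1/10; y2: center (-23/48, -7/24), radius 1/144; y3: center (-13/24, -7/24), radius 1/144

Follow each y-input down from d2: c' goes to c + r*c', radius to r*r'.
y3 passes through 2 substitutions, ending at center (-13/24, -7/24), radius 1/144
y2 passes through 2 substitutions, ending at center (-23/48, -7/24), radius 1/144
y1 passes through 1 substitution, ending at center (-1/4, 1/4), radius 1/10


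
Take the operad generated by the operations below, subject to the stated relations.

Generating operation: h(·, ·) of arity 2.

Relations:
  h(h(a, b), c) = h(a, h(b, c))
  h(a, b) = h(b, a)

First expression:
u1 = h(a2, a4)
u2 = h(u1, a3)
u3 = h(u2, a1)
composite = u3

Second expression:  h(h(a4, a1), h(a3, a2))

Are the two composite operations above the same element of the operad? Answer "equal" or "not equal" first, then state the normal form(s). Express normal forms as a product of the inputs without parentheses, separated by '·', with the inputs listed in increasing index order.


equal; the common form is a1 · a2 · a3 · a4

In normal form, the first expression is a1 · a2 · a3 · a4
In normal form, the second expression is a1 · a2 · a3 · a4
Same normal form: equal.


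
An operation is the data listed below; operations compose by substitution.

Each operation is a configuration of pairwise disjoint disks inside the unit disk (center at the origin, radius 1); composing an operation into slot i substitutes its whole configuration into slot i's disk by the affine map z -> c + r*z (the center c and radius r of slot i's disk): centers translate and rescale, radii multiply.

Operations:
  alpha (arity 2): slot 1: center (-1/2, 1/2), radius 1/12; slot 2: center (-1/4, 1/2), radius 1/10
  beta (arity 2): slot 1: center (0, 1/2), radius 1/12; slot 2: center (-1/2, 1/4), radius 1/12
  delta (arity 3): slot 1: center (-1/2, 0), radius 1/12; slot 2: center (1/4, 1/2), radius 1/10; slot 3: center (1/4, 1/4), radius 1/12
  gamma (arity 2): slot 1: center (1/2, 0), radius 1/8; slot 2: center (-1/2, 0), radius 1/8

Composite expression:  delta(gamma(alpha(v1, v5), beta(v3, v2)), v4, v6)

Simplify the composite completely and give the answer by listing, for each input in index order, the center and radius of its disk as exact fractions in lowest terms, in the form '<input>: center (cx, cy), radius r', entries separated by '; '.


v1: center (-89/192, 1/192), radius 1/1152; v2: center (-35/64, 1/384), radius 1/1152; v3: center (-13/24, 1/192), radius 1/1152; v4: center (1/4, 1/2), radius 1/10; v5: center (-59/128, 1/192), radius 1/960; v6: center (1/4, 1/4), radius 1/12

Each v-disk chains the slot maps above it in delta; radii multiply.
tracing v1 down its 3-map path: center (-89/192, 1/192), radius 1/1152
tracing v5 down its 3-map path: center (-59/128, 1/192), radius 1/960
tracing v3 down its 3-map path: center (-13/24, 1/192), radius 1/1152
tracing v2 down its 3-map path: center (-35/64, 1/384), radius 1/1152
tracing v4 down its 1-map path: center (1/4, 1/2), radius 1/10
tracing v6 down its 1-map path: center (1/4, 1/4), radius 1/12


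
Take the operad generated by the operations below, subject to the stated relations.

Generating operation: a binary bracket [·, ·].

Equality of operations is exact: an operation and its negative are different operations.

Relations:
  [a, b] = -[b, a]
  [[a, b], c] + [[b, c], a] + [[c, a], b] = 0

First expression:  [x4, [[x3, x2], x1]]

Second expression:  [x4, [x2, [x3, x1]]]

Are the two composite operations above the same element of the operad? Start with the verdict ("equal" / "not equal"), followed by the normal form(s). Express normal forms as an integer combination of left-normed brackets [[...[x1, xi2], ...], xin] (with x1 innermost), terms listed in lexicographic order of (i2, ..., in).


not equal; the first gives -[[[x1, x2], x3], x4] + [[[x1, x3], x2], x4] and the second -[[[x1, x3], x2], x4]

The first expression reduces to -[[[x1, x2], x3], x4] + [[[x1, x3], x2], x4]
The second expression reduces to -[[[x1, x3], x2], x4]
No match — not equal.


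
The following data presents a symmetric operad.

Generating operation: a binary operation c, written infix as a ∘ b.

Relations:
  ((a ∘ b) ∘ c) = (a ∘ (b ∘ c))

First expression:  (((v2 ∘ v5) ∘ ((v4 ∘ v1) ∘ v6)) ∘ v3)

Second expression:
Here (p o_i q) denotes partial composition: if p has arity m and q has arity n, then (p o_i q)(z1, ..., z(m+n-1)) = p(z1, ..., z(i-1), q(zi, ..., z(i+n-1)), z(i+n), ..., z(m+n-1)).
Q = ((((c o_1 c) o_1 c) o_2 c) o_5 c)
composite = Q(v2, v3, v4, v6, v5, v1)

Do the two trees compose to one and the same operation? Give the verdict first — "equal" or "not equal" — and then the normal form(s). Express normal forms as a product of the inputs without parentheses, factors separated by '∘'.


not equal — first v2 ∘ v5 ∘ v4 ∘ v1 ∘ v6 ∘ v3, second v2 ∘ v3 ∘ v4 ∘ v6 ∘ v5 ∘ v1


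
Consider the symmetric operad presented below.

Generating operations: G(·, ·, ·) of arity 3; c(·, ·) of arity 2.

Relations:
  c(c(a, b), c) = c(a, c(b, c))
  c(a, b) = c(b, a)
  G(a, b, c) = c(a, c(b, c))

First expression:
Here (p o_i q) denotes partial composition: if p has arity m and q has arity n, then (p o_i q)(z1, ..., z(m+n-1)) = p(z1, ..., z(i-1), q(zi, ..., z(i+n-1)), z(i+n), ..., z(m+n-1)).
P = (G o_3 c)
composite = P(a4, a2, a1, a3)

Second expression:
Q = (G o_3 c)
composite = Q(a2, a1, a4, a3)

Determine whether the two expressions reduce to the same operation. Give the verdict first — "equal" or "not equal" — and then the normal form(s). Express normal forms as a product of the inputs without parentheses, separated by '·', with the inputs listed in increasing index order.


equal: each reduces to a1 · a2 · a3 · a4

The first composite normalizes to a1 · a2 · a3 · a4
The second composite normalizes to a1 · a2 · a3 · a4
Same normal form: equal.


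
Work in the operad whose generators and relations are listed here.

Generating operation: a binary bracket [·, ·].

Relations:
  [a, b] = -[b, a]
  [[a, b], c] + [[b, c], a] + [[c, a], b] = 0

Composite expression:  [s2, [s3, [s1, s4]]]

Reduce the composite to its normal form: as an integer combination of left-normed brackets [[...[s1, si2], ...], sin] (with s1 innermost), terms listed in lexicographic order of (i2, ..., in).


[[[s1, s4], s3], s2]

Antisymmetry and Jacobi reduce to s1-anchored left-normed brackets.
Composite bracket: [s2, [s3, [s1, s4]]]
Each bracket splits as ab - ba, giving 8 signed words (2^3 = 8).
Collect the words opening with s1:
  sign of s1s4s3s2 is +1, so it contributes +[[[s1, s4], s3], s2]


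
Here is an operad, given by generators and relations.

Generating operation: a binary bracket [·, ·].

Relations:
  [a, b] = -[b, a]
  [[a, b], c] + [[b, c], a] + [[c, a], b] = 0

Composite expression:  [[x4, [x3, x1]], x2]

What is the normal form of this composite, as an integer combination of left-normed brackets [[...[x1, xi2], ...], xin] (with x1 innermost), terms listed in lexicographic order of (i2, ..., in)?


In the tensor algebra, words opening x1 carry the x1-anchored form.
Composite bracket: [[x4, [x3, x1]], x2]
Full expansion: 8 signed words from ab - ba (2^3 = 8).
Collect the words opening with x1:
  from x1x3x4x2, sign +1: term +[[[x1, x3], x4], x2]

[[[x1, x3], x4], x2]


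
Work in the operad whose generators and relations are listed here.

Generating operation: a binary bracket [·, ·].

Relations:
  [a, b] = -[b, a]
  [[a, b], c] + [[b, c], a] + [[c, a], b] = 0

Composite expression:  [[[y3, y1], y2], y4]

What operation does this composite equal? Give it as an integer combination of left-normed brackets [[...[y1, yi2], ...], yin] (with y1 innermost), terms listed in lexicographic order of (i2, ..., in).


-[[[y1, y3], y2], y4]

Left-normed coefficients sit on the y1-initial expansion words.
Composite bracket: [[[y3, y1], y2], y4]
The bracket unfolds into 8 signed words via [a, b] = ab - ba (2^3 = 8).
Coefficients come from the y1-initial words:
  sign of y1y3y2y4 is -1, so it contributes -[[[y1, y3], y2], y4]


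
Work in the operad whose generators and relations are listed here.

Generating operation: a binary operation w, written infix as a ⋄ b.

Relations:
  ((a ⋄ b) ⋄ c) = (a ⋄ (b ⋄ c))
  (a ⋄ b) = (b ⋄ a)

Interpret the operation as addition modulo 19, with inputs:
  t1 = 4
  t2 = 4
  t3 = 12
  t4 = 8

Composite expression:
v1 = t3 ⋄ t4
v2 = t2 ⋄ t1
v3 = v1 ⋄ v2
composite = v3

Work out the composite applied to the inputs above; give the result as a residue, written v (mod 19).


9 (mod 19)

(t3 ⋄ t4) = 1
(t2 ⋄ t1) = 8
((t3 ⋄ t4) ⋄ (t2 ⋄ t1)) = 9


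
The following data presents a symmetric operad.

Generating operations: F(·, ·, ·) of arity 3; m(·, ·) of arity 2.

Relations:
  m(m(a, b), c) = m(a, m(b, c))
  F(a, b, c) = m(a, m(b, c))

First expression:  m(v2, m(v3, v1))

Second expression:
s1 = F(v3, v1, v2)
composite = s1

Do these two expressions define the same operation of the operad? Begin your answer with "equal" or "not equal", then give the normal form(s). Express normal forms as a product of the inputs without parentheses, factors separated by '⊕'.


not equal; the first gives v2 ⊕ v3 ⊕ v1 and the second v3 ⊕ v1 ⊕ v2

The first expression reduces to v2 ⊕ v3 ⊕ v1
The second expression reduces to v3 ⊕ v1 ⊕ v2
The forms do not match — not equal.


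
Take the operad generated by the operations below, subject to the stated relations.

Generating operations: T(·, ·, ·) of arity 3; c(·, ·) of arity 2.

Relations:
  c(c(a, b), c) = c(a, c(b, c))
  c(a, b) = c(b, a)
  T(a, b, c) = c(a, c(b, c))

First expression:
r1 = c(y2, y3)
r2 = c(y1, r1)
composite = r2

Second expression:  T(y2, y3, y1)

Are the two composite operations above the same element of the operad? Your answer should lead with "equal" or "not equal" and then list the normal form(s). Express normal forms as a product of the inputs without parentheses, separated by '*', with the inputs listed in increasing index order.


equal — both sides give y1 * y2 * y3

Reducing the first expression gives y1 * y2 * y3
Reducing the second expression gives y1 * y2 * y3
One common form — equal.


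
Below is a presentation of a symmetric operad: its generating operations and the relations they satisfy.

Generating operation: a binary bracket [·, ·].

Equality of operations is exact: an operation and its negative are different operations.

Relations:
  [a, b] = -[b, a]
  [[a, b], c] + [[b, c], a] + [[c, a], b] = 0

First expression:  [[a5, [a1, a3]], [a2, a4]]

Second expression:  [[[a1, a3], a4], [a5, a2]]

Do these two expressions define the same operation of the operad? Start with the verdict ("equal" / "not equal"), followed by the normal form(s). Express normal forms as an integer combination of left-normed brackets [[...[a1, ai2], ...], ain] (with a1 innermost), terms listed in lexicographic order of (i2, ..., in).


not equal — first -[[[[a1, a3], a5], a2], a4] + [[[[a1, a3], a5], a4], a2], second -[[[[a1, a3], a4], a2], a5] + [[[[a1, a3], a4], a5], a2]

The first expression, normalized: -[[[[a1, a3], a5], a2], a4] + [[[[a1, a3], a5], a4], a2]
The second expression, normalized: -[[[[a1, a3], a4], a2], a5] + [[[[a1, a3], a4], a5], a2]
They disagree, so not equal.


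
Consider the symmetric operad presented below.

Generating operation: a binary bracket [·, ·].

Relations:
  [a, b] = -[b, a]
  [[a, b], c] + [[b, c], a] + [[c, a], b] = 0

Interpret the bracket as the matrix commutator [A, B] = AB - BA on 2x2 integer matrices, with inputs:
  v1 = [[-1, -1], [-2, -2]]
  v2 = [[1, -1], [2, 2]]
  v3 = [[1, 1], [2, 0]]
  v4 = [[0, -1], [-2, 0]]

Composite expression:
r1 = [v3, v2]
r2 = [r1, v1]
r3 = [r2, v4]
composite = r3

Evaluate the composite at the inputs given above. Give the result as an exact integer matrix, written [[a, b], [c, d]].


[v3, v2] = [[4, 0], [-4, -4]]
[[v3, v2], v1] = [[-4, -8], [12, 4]]
[[[v3, v2], v1], v4] = [[28, 8], [-16, -28]]

[[28, 8], [-16, -28]]


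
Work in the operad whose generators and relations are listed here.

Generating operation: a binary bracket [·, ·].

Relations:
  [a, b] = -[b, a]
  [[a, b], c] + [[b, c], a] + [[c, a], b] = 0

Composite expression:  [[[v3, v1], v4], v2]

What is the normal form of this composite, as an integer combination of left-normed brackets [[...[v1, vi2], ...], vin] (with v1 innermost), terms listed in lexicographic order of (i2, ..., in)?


A multilinear Lie element is pinned by v1-initial words (v1 innermost).
Composite bracket: [[[v3, v1], v4], v2]
Under [a, b] = ab - ba we get 8 signed associative words (2^3 = 8).
Words beginning with v1 determine it all:
  v1v3v4v2 (sign -1) contributes -[[[v1, v3], v4], v2]

-[[[v1, v3], v4], v2]


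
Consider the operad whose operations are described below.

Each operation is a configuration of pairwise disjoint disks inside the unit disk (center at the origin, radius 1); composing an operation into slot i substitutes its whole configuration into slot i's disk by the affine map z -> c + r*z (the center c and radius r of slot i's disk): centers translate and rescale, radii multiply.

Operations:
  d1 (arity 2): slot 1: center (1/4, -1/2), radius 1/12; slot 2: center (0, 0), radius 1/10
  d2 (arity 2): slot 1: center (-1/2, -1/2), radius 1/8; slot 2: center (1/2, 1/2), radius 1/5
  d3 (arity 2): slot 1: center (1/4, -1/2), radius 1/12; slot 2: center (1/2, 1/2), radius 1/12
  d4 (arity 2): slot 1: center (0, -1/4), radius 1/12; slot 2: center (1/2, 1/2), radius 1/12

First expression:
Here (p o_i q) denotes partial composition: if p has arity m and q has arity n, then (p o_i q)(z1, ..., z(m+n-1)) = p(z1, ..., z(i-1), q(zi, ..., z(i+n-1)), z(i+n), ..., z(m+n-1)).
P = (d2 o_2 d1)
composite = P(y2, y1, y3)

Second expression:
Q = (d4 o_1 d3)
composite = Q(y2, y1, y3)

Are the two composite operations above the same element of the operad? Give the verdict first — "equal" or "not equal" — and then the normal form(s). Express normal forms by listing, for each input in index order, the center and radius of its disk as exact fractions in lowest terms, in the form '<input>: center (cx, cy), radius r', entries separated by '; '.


not equal; first: y1: center (11/20, 2/5), radius 1/60; y2: center (-1/2, -1/2), radius 1/8; y3: center (1/2, 1/2), radius 1/50; second: y1: center (1/24, -5/24), radius 1/144; y2: center (1/48, -7/24), radius 1/144; y3: center (1/2, 1/2), radius 1/12
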